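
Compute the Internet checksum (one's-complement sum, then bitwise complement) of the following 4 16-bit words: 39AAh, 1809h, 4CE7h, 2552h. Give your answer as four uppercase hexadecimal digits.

One's-complement addition (fold any carry out of bit 15 back into bit 0):
  0x39AA + 0x1809 = 0x051B3
  0x51B3 + 0x4CE7 = 0x09E9A
  0x9E9A + 0x2552 = 0x0C3EC
One's-complement sum = 0xC3EC.
Checksum = ~0xC3EC & 0xFFFF = 0x3C13.

3C13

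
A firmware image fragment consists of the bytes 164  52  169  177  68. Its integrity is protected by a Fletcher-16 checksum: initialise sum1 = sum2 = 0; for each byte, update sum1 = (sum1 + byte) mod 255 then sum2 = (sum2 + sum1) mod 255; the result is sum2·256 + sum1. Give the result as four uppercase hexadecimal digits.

Running sums (mod 255):
  after byte 0 (164): sum1=164, sum2=164
  after byte 1 (52): sum1=216, sum2=125
  after byte 2 (169): sum1=130, sum2=0
  after byte 3 (177): sum1=52, sum2=52
  after byte 4 (68): sum1=120, sum2=172
Checksum = sum2·256 + sum1 = 172·256 + 120 = 44152 = 0xAC78.

AC78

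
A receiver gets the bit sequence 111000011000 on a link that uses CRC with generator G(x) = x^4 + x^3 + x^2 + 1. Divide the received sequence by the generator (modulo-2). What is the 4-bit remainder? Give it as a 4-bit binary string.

Modulo-2 division of 111000011000 by 11101:
  pos 0: 11100 XOR 11101 = 00001
  pos 4: 10011 XOR 11101 = 01110
  pos 5: 11100 XOR 11101 = 00001
Remainder = 0100 (nonzero — an error is detected).

0100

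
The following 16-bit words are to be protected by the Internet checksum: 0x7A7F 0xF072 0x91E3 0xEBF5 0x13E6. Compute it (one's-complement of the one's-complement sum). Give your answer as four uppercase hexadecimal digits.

One's-complement addition (fold any carry out of bit 15 back into bit 0):
  0x7A7F + 0xF072 = 0x16AF1 → wrap carry → 0x6AF2
  0x6AF2 + 0x91E3 = 0x0FCD5
  0xFCD5 + 0xEBF5 = 0x1E8CA → wrap carry → 0xE8CB
  0xE8CB + 0x13E6 = 0x0FCB1
One's-complement sum = 0xFCB1.
Checksum = ~0xFCB1 & 0xFFFF = 0x034E.

034E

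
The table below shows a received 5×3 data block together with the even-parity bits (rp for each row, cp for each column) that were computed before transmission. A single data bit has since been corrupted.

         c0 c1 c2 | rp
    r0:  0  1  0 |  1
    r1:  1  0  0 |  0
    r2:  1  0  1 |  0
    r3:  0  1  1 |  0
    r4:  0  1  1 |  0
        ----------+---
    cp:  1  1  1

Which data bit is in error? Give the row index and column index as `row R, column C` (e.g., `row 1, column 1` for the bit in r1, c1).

Recompute each row's even parity and compare to rp:
  r0: data parity 1, sent rp 1 → ok
  r1: data parity 1, sent rp 0 → mismatch
  r2: data parity 0, sent rp 0 → ok
  r3: data parity 0, sent rp 0 → ok
  r4: data parity 0, sent rp 0 → ok
Recompute each column's even parity and compare to cp:
  c0: data parity 0, sent cp 1 → mismatch
  c1: data parity 1, sent cp 1 → ok
  c2: data parity 1, sent cp 1 → ok
Exactly one row (r1) and one column (c0) fail → the flipped bit is at their intersection.

row 1, column 0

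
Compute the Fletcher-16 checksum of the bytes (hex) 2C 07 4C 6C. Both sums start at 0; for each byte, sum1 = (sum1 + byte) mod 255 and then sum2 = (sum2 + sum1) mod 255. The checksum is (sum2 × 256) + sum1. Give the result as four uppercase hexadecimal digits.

Running sums (mod 255):
  after byte 0 (2C): sum1=44, sum2=44
  after byte 1 (07): sum1=51, sum2=95
  after byte 2 (4C): sum1=127, sum2=222
  after byte 3 (6C): sum1=235, sum2=202
Checksum = sum2·256 + sum1 = 202·256 + 235 = 51947 = 0xCAEB.

CAEB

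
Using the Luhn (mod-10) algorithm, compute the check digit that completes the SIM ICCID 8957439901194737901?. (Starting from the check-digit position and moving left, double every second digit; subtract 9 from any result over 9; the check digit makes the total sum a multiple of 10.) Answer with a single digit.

Partial digits right→left: 1 0 9 7 3 7 4 9 1 1 0 9 9 3 4 7 5 9 8
Double every second digit counting from the check-digit position (so the 1st, 3rd, 5th, ... of the partial from the right).
  doubled (with −9 where >9): 2 9 6 8 2 0 9 8 1 7 → sum 52
  kept as-is: 0 7 7 9 1 9 3 7 9 → sum 52
Total = 52 + 52 = 104.
Check digit = (10 − (104 mod 10)) mod 10 = 6.

6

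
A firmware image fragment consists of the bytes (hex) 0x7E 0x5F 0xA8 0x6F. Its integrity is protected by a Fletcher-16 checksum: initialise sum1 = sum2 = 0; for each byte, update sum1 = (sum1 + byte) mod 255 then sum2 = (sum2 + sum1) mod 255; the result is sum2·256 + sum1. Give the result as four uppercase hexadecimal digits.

Running sums (mod 255):
  after byte 0 (0x7E): sum1=126, sum2=126
  after byte 1 (0x5F): sum1=221, sum2=92
  after byte 2 (0xA8): sum1=134, sum2=226
  after byte 3 (0x6F): sum1=245, sum2=216
Checksum = sum2·256 + sum1 = 216·256 + 245 = 55541 = 0xD8F5.

D8F5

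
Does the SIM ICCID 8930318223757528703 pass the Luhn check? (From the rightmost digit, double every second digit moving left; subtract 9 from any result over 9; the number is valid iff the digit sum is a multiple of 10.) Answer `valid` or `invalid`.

valid

From the right, keep odd positions and double even positions (subtract 9 from any doubled value over 9):
  doubled (positions 2,4,...): 0 7 1 1 6 4 2 0 9 → sum 30
  kept (positions 1,3,...): 3 7 2 7 7 2 8 3 3 8 → sum 50
Total = 80.
80 mod 10 = 0, so the number is valid.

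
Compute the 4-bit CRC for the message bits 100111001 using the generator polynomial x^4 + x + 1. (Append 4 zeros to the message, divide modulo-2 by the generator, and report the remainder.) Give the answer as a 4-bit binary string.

1000

Append 4 zeros: 1001110010000. Divide by 10011 (XOR where the leading bit is 1):
  pos 0: 10011 XOR 10011 = 00000
  pos 5: 10010 XOR 10011 = 00001
Remainder (last 4 bits) = 1000. This is the CRC / FCS.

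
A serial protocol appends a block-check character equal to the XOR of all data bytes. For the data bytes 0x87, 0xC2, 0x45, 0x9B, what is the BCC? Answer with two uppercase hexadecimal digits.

XOR the bytes together:
  start with 0x87
  0x87 ⊕ 0xC2 = 0x45
  0x45 ⊕ 0x45 = 0x00
  0x00 ⊕ 0x9B = 0x9B

9B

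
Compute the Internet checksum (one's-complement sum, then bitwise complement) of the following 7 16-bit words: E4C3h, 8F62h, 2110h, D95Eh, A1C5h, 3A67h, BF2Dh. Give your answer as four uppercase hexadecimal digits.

F60F

One's-complement addition (fold any carry out of bit 15 back into bit 0):
  0xE4C3 + 0x8F62 = 0x17425 → wrap carry → 0x7426
  0x7426 + 0x2110 = 0x09536
  0x9536 + 0xD95E = 0x16E94 → wrap carry → 0x6E95
  0x6E95 + 0xA1C5 = 0x1105A → wrap carry → 0x105B
  0x105B + 0x3A67 = 0x04AC2
  0x4AC2 + 0xBF2D = 0x109EF → wrap carry → 0x09F0
One's-complement sum = 0x09F0.
Checksum = ~0x09F0 & 0xFFFF = 0xF60F.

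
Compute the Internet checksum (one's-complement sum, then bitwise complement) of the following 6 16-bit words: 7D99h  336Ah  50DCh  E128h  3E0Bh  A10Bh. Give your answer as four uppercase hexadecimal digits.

One's-complement addition (fold any carry out of bit 15 back into bit 0):
  0x7D99 + 0x336A = 0x0B103
  0xB103 + 0x50DC = 0x101DF → wrap carry → 0x01E0
  0x01E0 + 0xE128 = 0x0E308
  0xE308 + 0x3E0B = 0x12113 → wrap carry → 0x2114
  0x2114 + 0xA10B = 0x0C21F
One's-complement sum = 0xC21F.
Checksum = ~0xC21F & 0xFFFF = 0x3DE0.

3DE0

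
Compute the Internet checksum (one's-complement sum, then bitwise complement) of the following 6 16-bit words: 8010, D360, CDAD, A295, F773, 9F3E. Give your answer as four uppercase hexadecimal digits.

A598

One's-complement addition (fold any carry out of bit 15 back into bit 0):
  0x8010 + 0xD360 = 0x15370 → wrap carry → 0x5371
  0x5371 + 0xCDAD = 0x1211E → wrap carry → 0x211F
  0x211F + 0xA295 = 0x0C3B4
  0xC3B4 + 0xF773 = 0x1BB27 → wrap carry → 0xBB28
  0xBB28 + 0x9F3E = 0x15A66 → wrap carry → 0x5A67
One's-complement sum = 0x5A67.
Checksum = ~0x5A67 & 0xFFFF = 0xA598.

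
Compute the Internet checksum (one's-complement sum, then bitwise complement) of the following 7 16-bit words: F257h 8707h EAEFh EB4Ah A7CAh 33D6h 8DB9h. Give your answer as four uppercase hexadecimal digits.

470B

One's-complement addition (fold any carry out of bit 15 back into bit 0):
  0xF257 + 0x8707 = 0x1795E → wrap carry → 0x795F
  0x795F + 0xEAEF = 0x1644E → wrap carry → 0x644F
  0x644F + 0xEB4A = 0x14F99 → wrap carry → 0x4F9A
  0x4F9A + 0xA7CA = 0x0F764
  0xF764 + 0x33D6 = 0x12B3A → wrap carry → 0x2B3B
  0x2B3B + 0x8DB9 = 0x0B8F4
One's-complement sum = 0xB8F4.
Checksum = ~0xB8F4 & 0xFFFF = 0x470B.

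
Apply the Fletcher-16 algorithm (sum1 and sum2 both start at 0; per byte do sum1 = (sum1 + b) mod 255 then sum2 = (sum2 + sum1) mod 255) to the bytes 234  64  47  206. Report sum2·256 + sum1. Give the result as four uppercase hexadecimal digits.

9929

Running sums (mod 255):
  after byte 0 (234): sum1=234, sum2=234
  after byte 1 (64): sum1=43, sum2=22
  after byte 2 (47): sum1=90, sum2=112
  after byte 3 (206): sum1=41, sum2=153
Checksum = sum2·256 + sum1 = 153·256 + 41 = 39209 = 0x9929.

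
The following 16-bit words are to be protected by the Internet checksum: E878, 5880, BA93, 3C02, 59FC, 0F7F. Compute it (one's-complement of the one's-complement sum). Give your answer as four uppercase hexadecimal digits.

One's-complement addition (fold any carry out of bit 15 back into bit 0):
  0xE878 + 0x5880 = 0x140F8 → wrap carry → 0x40F9
  0x40F9 + 0xBA93 = 0x0FB8C
  0xFB8C + 0x3C02 = 0x1378E → wrap carry → 0x378F
  0x378F + 0x59FC = 0x0918B
  0x918B + 0x0F7F = 0x0A10A
One's-complement sum = 0xA10A.
Checksum = ~0xA10A & 0xFFFF = 0x5EF5.

5EF5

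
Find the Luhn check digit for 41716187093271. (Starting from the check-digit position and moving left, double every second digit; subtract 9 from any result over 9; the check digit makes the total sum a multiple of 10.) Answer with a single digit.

Partial digits right→left: 1 7 2 3 9 0 7 8 1 6 1 7 1 4
Double every second digit counting from the check-digit position (so the 1st, 3rd, 5th, ... of the partial from the right).
  doubled (with −9 where >9): 2 4 9 5 2 2 2 → sum 26
  kept as-is: 7 3 0 8 6 7 4 → sum 35
Total = 26 + 35 = 61.
Check digit = (10 − (61 mod 10)) mod 10 = 9.

9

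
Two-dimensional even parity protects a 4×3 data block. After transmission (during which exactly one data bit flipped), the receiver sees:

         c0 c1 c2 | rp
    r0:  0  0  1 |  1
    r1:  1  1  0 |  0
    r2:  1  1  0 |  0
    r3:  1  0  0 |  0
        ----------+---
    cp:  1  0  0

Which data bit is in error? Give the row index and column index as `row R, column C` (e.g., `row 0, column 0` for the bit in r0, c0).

Recompute each row's even parity and compare to rp:
  r0: data parity 1, sent rp 1 → ok
  r1: data parity 0, sent rp 0 → ok
  r2: data parity 0, sent rp 0 → ok
  r3: data parity 1, sent rp 0 → mismatch
Recompute each column's even parity and compare to cp:
  c0: data parity 1, sent cp 1 → ok
  c1: data parity 0, sent cp 0 → ok
  c2: data parity 1, sent cp 0 → mismatch
Exactly one row (r3) and one column (c2) fail → the flipped bit is at their intersection.

row 3, column 2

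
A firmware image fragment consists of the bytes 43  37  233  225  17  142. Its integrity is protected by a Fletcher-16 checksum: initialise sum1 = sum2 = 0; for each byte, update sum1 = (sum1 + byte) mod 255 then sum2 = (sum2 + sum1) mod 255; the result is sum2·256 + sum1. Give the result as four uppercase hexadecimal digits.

Running sums (mod 255):
  after byte 0 (43): sum1=43, sum2=43
  after byte 1 (37): sum1=80, sum2=123
  after byte 2 (233): sum1=58, sum2=181
  after byte 3 (225): sum1=28, sum2=209
  after byte 4 (17): sum1=45, sum2=254
  after byte 5 (142): sum1=187, sum2=186
Checksum = sum2·256 + sum1 = 186·256 + 187 = 47803 = 0xBABB.

BABB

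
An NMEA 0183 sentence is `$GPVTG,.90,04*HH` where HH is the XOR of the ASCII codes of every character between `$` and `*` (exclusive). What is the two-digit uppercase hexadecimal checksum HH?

71

XOR the ASCII codes of the payload characters:
  'G' = 0x47 → acc = 0x47
  'P' = 0x50 → acc = 0x17
  'V' = 0x56 → acc = 0x41
  'T' = 0x54 → acc = 0x15
  'G' = 0x47 → acc = 0x52
  ',' = 0x2C → acc = 0x7E
  '.' = 0x2E → acc = 0x50
  '9' = 0x39 → acc = 0x69
  '0' = 0x30 → acc = 0x59
  ',' = 0x2C → acc = 0x75
  '0' = 0x30 → acc = 0x45
  '4' = 0x34 → acc = 0x71
Checksum = 0x71.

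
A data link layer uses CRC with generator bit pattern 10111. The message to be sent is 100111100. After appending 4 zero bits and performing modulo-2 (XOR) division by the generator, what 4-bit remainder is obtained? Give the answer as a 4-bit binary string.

0010

Append 4 zeros: 1001111000000. Divide by 10111 (XOR where the leading bit is 1):
  pos 0: 10011 XOR 10111 = 00100
  pos 2: 10011 XOR 10111 = 00100
  pos 4: 10000 XOR 10111 = 00111
  pos 6: 11100 XOR 10111 = 01011
  pos 7: 10110 XOR 10111 = 00001
Remainder (last 4 bits) = 0010. This is the CRC / FCS.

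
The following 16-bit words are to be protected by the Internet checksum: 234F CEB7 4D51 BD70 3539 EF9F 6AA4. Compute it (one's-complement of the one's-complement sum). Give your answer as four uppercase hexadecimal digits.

One's-complement addition (fold any carry out of bit 15 back into bit 0):
  0x234F + 0xCEB7 = 0x0F206
  0xF206 + 0x4D51 = 0x13F57 → wrap carry → 0x3F58
  0x3F58 + 0xBD70 = 0x0FCC8
  0xFCC8 + 0x3539 = 0x13201 → wrap carry → 0x3202
  0x3202 + 0xEF9F = 0x121A1 → wrap carry → 0x21A2
  0x21A2 + 0x6AA4 = 0x08C46
One's-complement sum = 0x8C46.
Checksum = ~0x8C46 & 0xFFFF = 0x73B9.

73B9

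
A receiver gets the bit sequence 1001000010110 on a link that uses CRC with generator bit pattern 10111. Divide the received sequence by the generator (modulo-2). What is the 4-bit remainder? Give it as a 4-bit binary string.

1011

Modulo-2 division of 1001000010110 by 10111:
  pos 0: 10010 XOR 10111 = 00101
  pos 2: 10100 XOR 10111 = 00011
  pos 5: 11010 XOR 10111 = 01101
  pos 6: 11011 XOR 10111 = 01100
  pos 7: 11001 XOR 10111 = 01110
  pos 8: 11100 XOR 10111 = 01011
Remainder = 1011 (nonzero — an error is detected).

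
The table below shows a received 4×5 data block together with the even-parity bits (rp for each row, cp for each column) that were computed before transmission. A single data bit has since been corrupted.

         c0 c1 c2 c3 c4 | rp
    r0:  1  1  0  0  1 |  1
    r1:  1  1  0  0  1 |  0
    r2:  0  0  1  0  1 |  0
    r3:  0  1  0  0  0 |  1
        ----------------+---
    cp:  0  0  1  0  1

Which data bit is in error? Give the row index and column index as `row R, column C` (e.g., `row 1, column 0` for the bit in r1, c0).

Recompute each row's even parity and compare to rp:
  r0: data parity 1, sent rp 1 → ok
  r1: data parity 1, sent rp 0 → mismatch
  r2: data parity 0, sent rp 0 → ok
  r3: data parity 1, sent rp 1 → ok
Recompute each column's even parity and compare to cp:
  c0: data parity 0, sent cp 0 → ok
  c1: data parity 1, sent cp 0 → mismatch
  c2: data parity 1, sent cp 1 → ok
  c3: data parity 0, sent cp 0 → ok
  c4: data parity 1, sent cp 1 → ok
Exactly one row (r1) and one column (c1) fail → the flipped bit is at their intersection.

row 1, column 1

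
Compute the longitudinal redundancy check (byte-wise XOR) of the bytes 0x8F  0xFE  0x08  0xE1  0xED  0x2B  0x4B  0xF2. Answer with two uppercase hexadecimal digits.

E7

XOR the bytes together:
  start with 0x8F
  0x8F ⊕ 0xFE = 0x71
  0x71 ⊕ 0x08 = 0x79
  0x79 ⊕ 0xE1 = 0x98
  0x98 ⊕ 0xED = 0x75
  0x75 ⊕ 0x2B = 0x5E
  0x5E ⊕ 0x4B = 0x15
  0x15 ⊕ 0xF2 = 0xE7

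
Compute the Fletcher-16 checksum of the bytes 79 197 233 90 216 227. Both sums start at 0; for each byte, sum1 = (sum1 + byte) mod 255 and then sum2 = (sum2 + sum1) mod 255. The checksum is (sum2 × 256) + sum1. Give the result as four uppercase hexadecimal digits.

Running sums (mod 255):
  after byte 0 (79): sum1=79, sum2=79
  after byte 1 (197): sum1=21, sum2=100
  after byte 2 (233): sum1=254, sum2=99
  after byte 3 (90): sum1=89, sum2=188
  after byte 4 (216): sum1=50, sum2=238
  after byte 5 (227): sum1=22, sum2=5
Checksum = sum2·256 + sum1 = 5·256 + 22 = 1302 = 0x0516.

0516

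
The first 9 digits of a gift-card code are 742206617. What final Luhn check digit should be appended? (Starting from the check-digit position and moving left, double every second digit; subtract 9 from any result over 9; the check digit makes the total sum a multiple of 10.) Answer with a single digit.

0

Partial digits right→left: 7 1 6 6 0 2 2 4 7
Double every second digit counting from the check-digit position (so the 1st, 3rd, 5th, ... of the partial from the right).
  doubled (with −9 where >9): 5 3 0 4 5 → sum 17
  kept as-is: 1 6 2 4 → sum 13
Total = 17 + 13 = 30.
Check digit = (10 − (30 mod 10)) mod 10 = 0.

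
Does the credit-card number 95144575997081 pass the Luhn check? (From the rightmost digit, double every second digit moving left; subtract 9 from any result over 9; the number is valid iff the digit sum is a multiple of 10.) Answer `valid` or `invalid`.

From the right, keep odd positions and double even positions (subtract 9 from any doubled value over 9):
  doubled (positions 2,4,...): 7 5 9 5 8 2 9 → sum 45
  kept (positions 1,3,...): 1 0 9 5 5 4 5 → sum 29
Total = 74.
74 mod 10 = 4, so the number is invalid.

invalid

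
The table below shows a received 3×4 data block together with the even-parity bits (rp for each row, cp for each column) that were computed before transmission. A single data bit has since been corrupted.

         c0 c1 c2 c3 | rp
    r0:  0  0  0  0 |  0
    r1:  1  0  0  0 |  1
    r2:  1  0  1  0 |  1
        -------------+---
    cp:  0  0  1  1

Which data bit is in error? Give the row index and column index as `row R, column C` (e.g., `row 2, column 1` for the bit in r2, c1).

Recompute each row's even parity and compare to rp:
  r0: data parity 0, sent rp 0 → ok
  r1: data parity 1, sent rp 1 → ok
  r2: data parity 0, sent rp 1 → mismatch
Recompute each column's even parity and compare to cp:
  c0: data parity 0, sent cp 0 → ok
  c1: data parity 0, sent cp 0 → ok
  c2: data parity 1, sent cp 1 → ok
  c3: data parity 0, sent cp 1 → mismatch
Exactly one row (r2) and one column (c3) fail → the flipped bit is at their intersection.

row 2, column 3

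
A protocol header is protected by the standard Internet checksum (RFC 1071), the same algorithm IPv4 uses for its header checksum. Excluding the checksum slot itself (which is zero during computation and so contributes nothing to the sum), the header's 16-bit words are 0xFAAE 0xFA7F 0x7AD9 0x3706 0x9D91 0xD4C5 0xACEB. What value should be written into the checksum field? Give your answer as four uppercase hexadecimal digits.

One's-complement addition (fold any carry out of bit 15 back into bit 0):
  0xFAAE + 0xFA7F = 0x1F52D → wrap carry → 0xF52E
  0xF52E + 0x7AD9 = 0x17007 → wrap carry → 0x7008
  0x7008 + 0x3706 = 0x0A70E
  0xA70E + 0x9D91 = 0x1449F → wrap carry → 0x44A0
  0x44A0 + 0xD4C5 = 0x11965 → wrap carry → 0x1966
  0x1966 + 0xACEB = 0x0C651
One's-complement sum = 0xC651.
Checksum = ~0xC651 & 0xFFFF = 0x39AE.

39AE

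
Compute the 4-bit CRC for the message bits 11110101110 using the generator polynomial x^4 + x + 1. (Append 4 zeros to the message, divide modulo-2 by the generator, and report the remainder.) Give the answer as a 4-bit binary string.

1110

Append 4 zeros: 111101011100000. Divide by 10011 (XOR where the leading bit is 1):
  pos 0: 11110 XOR 10011 = 01101
  pos 1: 11011 XOR 10011 = 01000
  pos 2: 10000 XOR 10011 = 00011
  pos 5: 11111 XOR 10011 = 01100
  pos 6: 11000 XOR 10011 = 01011
  pos 7: 10110 XOR 10011 = 00101
  pos 9: 10100 XOR 10011 = 00111
Remainder (last 4 bits) = 1110. This is the CRC / FCS.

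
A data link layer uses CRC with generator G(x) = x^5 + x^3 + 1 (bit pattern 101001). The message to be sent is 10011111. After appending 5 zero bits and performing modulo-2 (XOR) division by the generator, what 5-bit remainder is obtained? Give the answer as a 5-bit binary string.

Append 5 zeros: 1001111100000. Divide by 101001 (XOR where the leading bit is 1):
  pos 0: 100111 XOR 101001 = 001110
  pos 2: 111011 XOR 101001 = 010010
  pos 3: 100100 XOR 101001 = 001101
  pos 5: 110100 XOR 101001 = 011101
  pos 6: 111010 XOR 101001 = 010011
  pos 7: 100110 XOR 101001 = 001111
Remainder (last 5 bits) = 01111. This is the CRC / FCS.

01111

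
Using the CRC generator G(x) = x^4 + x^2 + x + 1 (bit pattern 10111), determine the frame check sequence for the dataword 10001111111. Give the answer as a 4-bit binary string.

1100

Append 4 zeros: 100011111110000. Divide by 10111 (XOR where the leading bit is 1):
  pos 0: 10001 XOR 10111 = 00110
  pos 2: 11011 XOR 10111 = 01100
  pos 3: 11001 XOR 10111 = 01110
  pos 4: 11101 XOR 10111 = 01010
  pos 5: 10101 XOR 10111 = 00010
  pos 8: 10100 XOR 10111 = 00011
Remainder (last 4 bits) = 1100. This is the CRC / FCS.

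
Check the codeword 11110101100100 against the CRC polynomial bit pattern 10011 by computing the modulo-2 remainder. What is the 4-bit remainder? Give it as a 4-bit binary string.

Modulo-2 division of 11110101100100 by 10011:
  pos 0: 11110 XOR 10011 = 01101
  pos 1: 11011 XOR 10011 = 01000
  pos 2: 10000 XOR 10011 = 00011
  pos 5: 11110 XOR 10011 = 01101
  pos 6: 11010 XOR 10011 = 01001
  pos 7: 10011 XOR 10011 = 00000
Remainder = 0000 (zero — the frame passes the CRC check).

0000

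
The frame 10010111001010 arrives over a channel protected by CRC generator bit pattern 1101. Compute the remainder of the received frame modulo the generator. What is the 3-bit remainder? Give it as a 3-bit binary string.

Modulo-2 division of 10010111001010 by 1101:
  pos 0: 1001 XOR 1101 = 0100
  pos 1: 1000 XOR 1101 = 0101
  pos 2: 1011 XOR 1101 = 0110
  pos 3: 1101 XOR 1101 = 0000
  pos 7: 1001 XOR 1101 = 0100
  pos 8: 1000 XOR 1101 = 0101
  pos 9: 1011 XOR 1101 = 0110
  pos 10: 1100 XOR 1101 = 0001
Remainder = 001 (nonzero — an error is detected).

001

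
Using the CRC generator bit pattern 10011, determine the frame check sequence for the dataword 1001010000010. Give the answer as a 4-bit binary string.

Append 4 zeros: 10010100000100000. Divide by 10011 (XOR where the leading bit is 1):
  pos 0: 10010 XOR 10011 = 00001
  pos 4: 11000 XOR 10011 = 01011
  pos 5: 10110 XOR 10011 = 00101
  pos 7: 10101 XOR 10011 = 00110
  pos 9: 11000 XOR 10011 = 01011
  pos 10: 10110 XOR 10011 = 00101
  pos 12: 10100 XOR 10011 = 00111
Remainder (last 4 bits) = 0111. This is the CRC / FCS.

0111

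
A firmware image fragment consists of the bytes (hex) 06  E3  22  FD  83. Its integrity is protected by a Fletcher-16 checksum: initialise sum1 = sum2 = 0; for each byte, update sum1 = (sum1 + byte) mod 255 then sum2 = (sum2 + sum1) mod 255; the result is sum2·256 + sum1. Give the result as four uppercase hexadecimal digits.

938D

Running sums (mod 255):
  after byte 0 (06): sum1=6, sum2=6
  after byte 1 (E3): sum1=233, sum2=239
  after byte 2 (22): sum1=12, sum2=251
  after byte 3 (FD): sum1=10, sum2=6
  after byte 4 (83): sum1=141, sum2=147
Checksum = sum2·256 + sum1 = 147·256 + 141 = 37773 = 0x938D.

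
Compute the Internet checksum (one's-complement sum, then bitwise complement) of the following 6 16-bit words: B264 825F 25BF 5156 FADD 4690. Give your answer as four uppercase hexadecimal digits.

12B8

One's-complement addition (fold any carry out of bit 15 back into bit 0):
  0xB264 + 0x825F = 0x134C3 → wrap carry → 0x34C4
  0x34C4 + 0x25BF = 0x05A83
  0x5A83 + 0x5156 = 0x0ABD9
  0xABD9 + 0xFADD = 0x1A6B6 → wrap carry → 0xA6B7
  0xA6B7 + 0x4690 = 0x0ED47
One's-complement sum = 0xED47.
Checksum = ~0xED47 & 0xFFFF = 0x12B8.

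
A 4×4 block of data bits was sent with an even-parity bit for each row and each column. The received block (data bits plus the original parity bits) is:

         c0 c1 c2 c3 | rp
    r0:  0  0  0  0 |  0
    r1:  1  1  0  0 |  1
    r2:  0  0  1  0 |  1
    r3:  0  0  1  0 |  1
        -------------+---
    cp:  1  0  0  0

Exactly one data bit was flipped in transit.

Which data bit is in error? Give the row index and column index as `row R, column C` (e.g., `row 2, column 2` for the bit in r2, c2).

Recompute each row's even parity and compare to rp:
  r0: data parity 0, sent rp 0 → ok
  r1: data parity 0, sent rp 1 → mismatch
  r2: data parity 1, sent rp 1 → ok
  r3: data parity 1, sent rp 1 → ok
Recompute each column's even parity and compare to cp:
  c0: data parity 1, sent cp 1 → ok
  c1: data parity 1, sent cp 0 → mismatch
  c2: data parity 0, sent cp 0 → ok
  c3: data parity 0, sent cp 0 → ok
Exactly one row (r1) and one column (c1) fail → the flipped bit is at their intersection.

row 1, column 1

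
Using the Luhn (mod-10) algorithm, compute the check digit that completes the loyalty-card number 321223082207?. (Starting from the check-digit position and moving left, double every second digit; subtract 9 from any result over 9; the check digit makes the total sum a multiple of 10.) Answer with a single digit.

Partial digits right→left: 7 0 2 2 8 0 3 2 2 1 2 3
Double every second digit counting from the check-digit position (so the 1st, 3rd, 5th, ... of the partial from the right).
  doubled (with −9 where >9): 5 4 7 6 4 4 → sum 30
  kept as-is: 0 2 0 2 1 3 → sum 8
Total = 30 + 8 = 38.
Check digit = (10 − (38 mod 10)) mod 10 = 2.

2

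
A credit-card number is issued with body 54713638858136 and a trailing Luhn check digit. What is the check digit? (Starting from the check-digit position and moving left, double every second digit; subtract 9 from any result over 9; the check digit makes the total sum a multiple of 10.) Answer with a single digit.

7

Partial digits right→left: 6 3 1 8 5 8 8 3 6 3 1 7 4 5
Double every second digit counting from the check-digit position (so the 1st, 3rd, 5th, ... of the partial from the right).
  doubled (with −9 where >9): 3 2 1 7 3 2 8 → sum 26
  kept as-is: 3 8 8 3 3 7 5 → sum 37
Total = 26 + 37 = 63.
Check digit = (10 − (63 mod 10)) mod 10 = 7.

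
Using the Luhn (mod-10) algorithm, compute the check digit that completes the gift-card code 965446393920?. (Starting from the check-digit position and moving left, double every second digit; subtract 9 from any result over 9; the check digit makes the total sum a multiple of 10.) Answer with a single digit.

2

Partial digits right→left: 0 2 9 3 9 3 6 4 4 5 6 9
Double every second digit counting from the check-digit position (so the 1st, 3rd, 5th, ... of the partial from the right).
  doubled (with −9 where >9): 0 9 9 3 8 3 → sum 32
  kept as-is: 2 3 3 4 5 9 → sum 26
Total = 32 + 26 = 58.
Check digit = (10 − (58 mod 10)) mod 10 = 2.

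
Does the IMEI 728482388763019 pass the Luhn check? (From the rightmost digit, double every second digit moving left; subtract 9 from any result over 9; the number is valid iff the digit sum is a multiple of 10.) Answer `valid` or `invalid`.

From the right, keep odd positions and double even positions (subtract 9 from any doubled value over 9):
  doubled (positions 2,4,...): 2 6 5 7 4 8 4 → sum 36
  kept (positions 1,3,...): 9 0 6 8 3 8 8 7 → sum 49
Total = 85.
85 mod 10 = 5, so the number is invalid.

invalid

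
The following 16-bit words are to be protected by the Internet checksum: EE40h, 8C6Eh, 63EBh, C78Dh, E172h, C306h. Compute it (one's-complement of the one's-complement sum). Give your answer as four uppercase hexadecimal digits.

B55D

One's-complement addition (fold any carry out of bit 15 back into bit 0):
  0xEE40 + 0x8C6E = 0x17AAE → wrap carry → 0x7AAF
  0x7AAF + 0x63EB = 0x0DE9A
  0xDE9A + 0xC78D = 0x1A627 → wrap carry → 0xA628
  0xA628 + 0xE172 = 0x1879A → wrap carry → 0x879B
  0x879B + 0xC306 = 0x14AA1 → wrap carry → 0x4AA2
One's-complement sum = 0x4AA2.
Checksum = ~0x4AA2 & 0xFFFF = 0xB55D.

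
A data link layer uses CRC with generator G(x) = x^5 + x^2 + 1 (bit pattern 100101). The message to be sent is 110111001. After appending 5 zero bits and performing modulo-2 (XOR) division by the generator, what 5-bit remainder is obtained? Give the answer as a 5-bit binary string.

10001

Append 5 zeros: 11011100100000. Divide by 100101 (XOR where the leading bit is 1):
  pos 0: 110111 XOR 100101 = 010010
  pos 1: 100100 XOR 100101 = 000001
  pos 6: 101000 XOR 100101 = 001101
  pos 8: 110100 XOR 100101 = 010001
Remainder (last 5 bits) = 10001. This is the CRC / FCS.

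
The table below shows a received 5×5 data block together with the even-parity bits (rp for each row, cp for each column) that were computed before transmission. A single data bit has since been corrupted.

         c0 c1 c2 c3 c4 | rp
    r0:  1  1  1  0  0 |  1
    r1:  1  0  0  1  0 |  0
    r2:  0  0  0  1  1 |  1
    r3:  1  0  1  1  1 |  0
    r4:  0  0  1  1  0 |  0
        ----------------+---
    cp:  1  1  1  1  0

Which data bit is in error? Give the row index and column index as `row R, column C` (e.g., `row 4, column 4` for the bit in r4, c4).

row 2, column 3

Recompute each row's even parity and compare to rp:
  r0: data parity 1, sent rp 1 → ok
  r1: data parity 0, sent rp 0 → ok
  r2: data parity 0, sent rp 1 → mismatch
  r3: data parity 0, sent rp 0 → ok
  r4: data parity 0, sent rp 0 → ok
Recompute each column's even parity and compare to cp:
  c0: data parity 1, sent cp 1 → ok
  c1: data parity 1, sent cp 1 → ok
  c2: data parity 1, sent cp 1 → ok
  c3: data parity 0, sent cp 1 → mismatch
  c4: data parity 0, sent cp 0 → ok
Exactly one row (r2) and one column (c3) fail → the flipped bit is at their intersection.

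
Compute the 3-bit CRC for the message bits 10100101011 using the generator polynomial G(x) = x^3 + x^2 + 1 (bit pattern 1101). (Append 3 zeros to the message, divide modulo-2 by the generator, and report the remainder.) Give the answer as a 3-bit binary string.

111

Append 3 zeros: 10100101011000. Divide by 1101 (XOR where the leading bit is 1):
  pos 0: 1010 XOR 1101 = 0111
  pos 1: 1110 XOR 1101 = 0011
  pos 3: 1110 XOR 1101 = 0011
  pos 5: 1110 XOR 1101 = 0011
  pos 7: 1111 XOR 1101 = 0010
  pos 9: 1000 XOR 1101 = 0101
  pos 10: 1010 XOR 1101 = 0111
Remainder (last 3 bits) = 111. This is the CRC / FCS.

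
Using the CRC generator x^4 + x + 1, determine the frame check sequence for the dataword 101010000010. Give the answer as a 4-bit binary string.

0100

Append 4 zeros: 1010100000100000. Divide by 10011 (XOR where the leading bit is 1):
  pos 0: 10101 XOR 10011 = 00110
  pos 2: 11000 XOR 10011 = 01011
  pos 3: 10110 XOR 10011 = 00101
  pos 5: 10100 XOR 10011 = 00111
  pos 7: 11110 XOR 10011 = 01101
  pos 8: 11010 XOR 10011 = 01001
  pos 9: 10010 XOR 10011 = 00001
Remainder (last 4 bits) = 0100. This is the CRC / FCS.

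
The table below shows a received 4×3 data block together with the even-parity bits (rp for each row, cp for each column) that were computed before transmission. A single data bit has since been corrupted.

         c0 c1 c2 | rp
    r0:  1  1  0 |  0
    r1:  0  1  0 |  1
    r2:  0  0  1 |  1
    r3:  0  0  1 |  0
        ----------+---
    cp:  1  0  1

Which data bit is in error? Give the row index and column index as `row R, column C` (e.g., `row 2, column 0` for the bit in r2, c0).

row 3, column 2

Recompute each row's even parity and compare to rp:
  r0: data parity 0, sent rp 0 → ok
  r1: data parity 1, sent rp 1 → ok
  r2: data parity 1, sent rp 1 → ok
  r3: data parity 1, sent rp 0 → mismatch
Recompute each column's even parity and compare to cp:
  c0: data parity 1, sent cp 1 → ok
  c1: data parity 0, sent cp 0 → ok
  c2: data parity 0, sent cp 1 → mismatch
Exactly one row (r3) and one column (c2) fail → the flipped bit is at their intersection.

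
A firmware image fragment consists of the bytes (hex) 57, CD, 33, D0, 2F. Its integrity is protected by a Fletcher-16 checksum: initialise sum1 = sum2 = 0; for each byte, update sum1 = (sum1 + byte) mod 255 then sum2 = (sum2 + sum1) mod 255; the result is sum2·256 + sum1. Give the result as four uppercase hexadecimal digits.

5658

Running sums (mod 255):
  after byte 0 (57): sum1=87, sum2=87
  after byte 1 (CD): sum1=37, sum2=124
  after byte 2 (33): sum1=88, sum2=212
  after byte 3 (D0): sum1=41, sum2=253
  after byte 4 (2F): sum1=88, sum2=86
Checksum = sum2·256 + sum1 = 86·256 + 88 = 22104 = 0x5658.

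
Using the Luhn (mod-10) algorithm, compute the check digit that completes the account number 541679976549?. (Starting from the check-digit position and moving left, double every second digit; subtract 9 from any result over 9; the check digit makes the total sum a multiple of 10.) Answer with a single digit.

3

Partial digits right→left: 9 4 5 6 7 9 9 7 6 1 4 5
Double every second digit counting from the check-digit position (so the 1st, 3rd, 5th, ... of the partial from the right).
  doubled (with −9 where >9): 9 1 5 9 3 8 → sum 35
  kept as-is: 4 6 9 7 1 5 → sum 32
Total = 35 + 32 = 67.
Check digit = (10 − (67 mod 10)) mod 10 = 3.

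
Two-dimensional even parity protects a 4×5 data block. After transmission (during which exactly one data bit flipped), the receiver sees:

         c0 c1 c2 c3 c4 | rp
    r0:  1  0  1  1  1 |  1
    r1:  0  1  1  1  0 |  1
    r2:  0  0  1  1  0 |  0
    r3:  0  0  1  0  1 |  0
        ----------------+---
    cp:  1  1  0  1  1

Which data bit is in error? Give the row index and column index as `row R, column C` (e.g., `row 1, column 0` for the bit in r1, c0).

Recompute each row's even parity and compare to rp:
  r0: data parity 0, sent rp 1 → mismatch
  r1: data parity 1, sent rp 1 → ok
  r2: data parity 0, sent rp 0 → ok
  r3: data parity 0, sent rp 0 → ok
Recompute each column's even parity and compare to cp:
  c0: data parity 1, sent cp 1 → ok
  c1: data parity 1, sent cp 1 → ok
  c2: data parity 0, sent cp 0 → ok
  c3: data parity 1, sent cp 1 → ok
  c4: data parity 0, sent cp 1 → mismatch
Exactly one row (r0) and one column (c4) fail → the flipped bit is at their intersection.

row 0, column 4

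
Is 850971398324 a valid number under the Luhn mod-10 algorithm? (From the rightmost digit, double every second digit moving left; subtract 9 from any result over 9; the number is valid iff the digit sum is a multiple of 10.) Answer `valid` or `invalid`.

From the right, keep odd positions and double even positions (subtract 9 from any doubled value over 9):
  doubled (positions 2,4,...): 4 7 6 5 0 7 → sum 29
  kept (positions 1,3,...): 4 3 9 1 9 5 → sum 31
Total = 60.
60 mod 10 = 0, so the number is valid.

valid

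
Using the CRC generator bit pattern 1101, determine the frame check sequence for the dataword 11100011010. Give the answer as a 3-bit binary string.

010

Append 3 zeros: 11100011010000. Divide by 1101 (XOR where the leading bit is 1):
  pos 0: 1110 XOR 1101 = 0011
  pos 2: 1100 XOR 1101 = 0001
  pos 5: 1110 XOR 1101 = 0011
  pos 7: 1110 XOR 1101 = 0011
  pos 9: 1100 XOR 1101 = 0001
Remainder (last 3 bits) = 010. This is the CRC / FCS.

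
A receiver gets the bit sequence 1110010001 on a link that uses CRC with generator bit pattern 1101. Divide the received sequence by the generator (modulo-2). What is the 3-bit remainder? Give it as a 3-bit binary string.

001

Modulo-2 division of 1110010001 by 1101:
  pos 0: 1110 XOR 1101 = 0011
  pos 2: 1101 XOR 1101 = 0000
Remainder = 001 (nonzero — an error is detected).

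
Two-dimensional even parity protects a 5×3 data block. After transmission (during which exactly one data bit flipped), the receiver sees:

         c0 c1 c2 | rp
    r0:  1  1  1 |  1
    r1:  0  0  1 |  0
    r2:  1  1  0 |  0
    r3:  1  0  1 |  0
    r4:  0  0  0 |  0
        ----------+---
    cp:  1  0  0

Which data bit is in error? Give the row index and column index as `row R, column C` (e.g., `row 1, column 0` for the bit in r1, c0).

row 1, column 2

Recompute each row's even parity and compare to rp:
  r0: data parity 1, sent rp 1 → ok
  r1: data parity 1, sent rp 0 → mismatch
  r2: data parity 0, sent rp 0 → ok
  r3: data parity 0, sent rp 0 → ok
  r4: data parity 0, sent rp 0 → ok
Recompute each column's even parity and compare to cp:
  c0: data parity 1, sent cp 1 → ok
  c1: data parity 0, sent cp 0 → ok
  c2: data parity 1, sent cp 0 → mismatch
Exactly one row (r1) and one column (c2) fail → the flipped bit is at their intersection.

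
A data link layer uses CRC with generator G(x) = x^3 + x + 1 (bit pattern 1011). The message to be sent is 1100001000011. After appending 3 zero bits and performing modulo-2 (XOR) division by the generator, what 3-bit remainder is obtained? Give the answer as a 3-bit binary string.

010

Append 3 zeros: 1100001000011000. Divide by 1011 (XOR where the leading bit is 1):
  pos 0: 1100 XOR 1011 = 0111
  pos 1: 1110 XOR 1011 = 0101
  pos 2: 1010 XOR 1011 = 0001
  pos 5: 1100 XOR 1011 = 0111
  pos 6: 1110 XOR 1011 = 0101
  pos 7: 1010 XOR 1011 = 0001
  pos 10: 1110 XOR 1011 = 0101
  pos 11: 1010 XOR 1011 = 0001
Remainder (last 3 bits) = 010. This is the CRC / FCS.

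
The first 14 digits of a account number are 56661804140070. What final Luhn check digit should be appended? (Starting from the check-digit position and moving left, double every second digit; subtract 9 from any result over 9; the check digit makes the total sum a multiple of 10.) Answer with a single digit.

Partial digits right→left: 0 7 0 0 4 1 4 0 8 1 6 6 6 5
Double every second digit counting from the check-digit position (so the 1st, 3rd, 5th, ... of the partial from the right).
  doubled (with −9 where >9): 0 0 8 8 7 3 3 → sum 29
  kept as-is: 7 0 1 0 1 6 5 → sum 20
Total = 29 + 20 = 49.
Check digit = (10 − (49 mod 10)) mod 10 = 1.

1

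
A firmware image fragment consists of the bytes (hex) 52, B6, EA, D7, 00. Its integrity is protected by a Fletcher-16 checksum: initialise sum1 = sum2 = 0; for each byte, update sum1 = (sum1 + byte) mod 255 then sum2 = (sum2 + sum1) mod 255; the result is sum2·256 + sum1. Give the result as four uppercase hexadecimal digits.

E6CB

Running sums (mod 255):
  after byte 0 (52): sum1=82, sum2=82
  after byte 1 (B6): sum1=9, sum2=91
  after byte 2 (EA): sum1=243, sum2=79
  after byte 3 (D7): sum1=203, sum2=27
  after byte 4 (00): sum1=203, sum2=230
Checksum = sum2·256 + sum1 = 230·256 + 203 = 59083 = 0xE6CB.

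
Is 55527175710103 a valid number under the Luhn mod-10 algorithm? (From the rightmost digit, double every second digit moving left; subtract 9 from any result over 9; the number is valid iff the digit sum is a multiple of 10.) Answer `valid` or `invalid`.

invalid

From the right, keep odd positions and double even positions (subtract 9 from any doubled value over 9):
  doubled (positions 2,4,...): 0 0 5 5 5 1 1 → sum 17
  kept (positions 1,3,...): 3 1 1 5 1 2 5 → sum 18
Total = 35.
35 mod 10 = 5, so the number is invalid.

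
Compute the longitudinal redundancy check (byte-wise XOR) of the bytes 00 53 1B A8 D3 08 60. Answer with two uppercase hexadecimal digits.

XOR the bytes together:
  start with 0x00
  0x00 ⊕ 0x53 = 0x53
  0x53 ⊕ 0x1B = 0x48
  0x48 ⊕ 0xA8 = 0xE0
  0xE0 ⊕ 0xD3 = 0x33
  0x33 ⊕ 0x08 = 0x3B
  0x3B ⊕ 0x60 = 0x5B

5B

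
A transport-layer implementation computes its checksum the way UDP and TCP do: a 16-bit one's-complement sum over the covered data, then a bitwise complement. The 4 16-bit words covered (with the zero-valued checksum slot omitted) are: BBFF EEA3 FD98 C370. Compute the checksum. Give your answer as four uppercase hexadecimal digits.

9452

One's-complement addition (fold any carry out of bit 15 back into bit 0):
  0xBBFF + 0xEEA3 = 0x1AAA2 → wrap carry → 0xAAA3
  0xAAA3 + 0xFD98 = 0x1A83B → wrap carry → 0xA83C
  0xA83C + 0xC370 = 0x16BAC → wrap carry → 0x6BAD
One's-complement sum = 0x6BAD.
Checksum = ~0x6BAD & 0xFFFF = 0x9452.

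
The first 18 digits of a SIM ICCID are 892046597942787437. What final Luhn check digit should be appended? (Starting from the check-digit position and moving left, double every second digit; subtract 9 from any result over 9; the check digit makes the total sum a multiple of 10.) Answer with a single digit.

Partial digits right→left: 7 3 4 7 8 7 2 4 9 7 9 5 6 4 0 2 9 8
Double every second digit counting from the check-digit position (so the 1st, 3rd, 5th, ... of the partial from the right).
  doubled (with −9 where >9): 5 8 7 4 9 9 3 0 9 → sum 54
  kept as-is: 3 7 7 4 7 5 4 2 8 → sum 47
Total = 54 + 47 = 101.
Check digit = (10 − (101 mod 10)) mod 10 = 9.

9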